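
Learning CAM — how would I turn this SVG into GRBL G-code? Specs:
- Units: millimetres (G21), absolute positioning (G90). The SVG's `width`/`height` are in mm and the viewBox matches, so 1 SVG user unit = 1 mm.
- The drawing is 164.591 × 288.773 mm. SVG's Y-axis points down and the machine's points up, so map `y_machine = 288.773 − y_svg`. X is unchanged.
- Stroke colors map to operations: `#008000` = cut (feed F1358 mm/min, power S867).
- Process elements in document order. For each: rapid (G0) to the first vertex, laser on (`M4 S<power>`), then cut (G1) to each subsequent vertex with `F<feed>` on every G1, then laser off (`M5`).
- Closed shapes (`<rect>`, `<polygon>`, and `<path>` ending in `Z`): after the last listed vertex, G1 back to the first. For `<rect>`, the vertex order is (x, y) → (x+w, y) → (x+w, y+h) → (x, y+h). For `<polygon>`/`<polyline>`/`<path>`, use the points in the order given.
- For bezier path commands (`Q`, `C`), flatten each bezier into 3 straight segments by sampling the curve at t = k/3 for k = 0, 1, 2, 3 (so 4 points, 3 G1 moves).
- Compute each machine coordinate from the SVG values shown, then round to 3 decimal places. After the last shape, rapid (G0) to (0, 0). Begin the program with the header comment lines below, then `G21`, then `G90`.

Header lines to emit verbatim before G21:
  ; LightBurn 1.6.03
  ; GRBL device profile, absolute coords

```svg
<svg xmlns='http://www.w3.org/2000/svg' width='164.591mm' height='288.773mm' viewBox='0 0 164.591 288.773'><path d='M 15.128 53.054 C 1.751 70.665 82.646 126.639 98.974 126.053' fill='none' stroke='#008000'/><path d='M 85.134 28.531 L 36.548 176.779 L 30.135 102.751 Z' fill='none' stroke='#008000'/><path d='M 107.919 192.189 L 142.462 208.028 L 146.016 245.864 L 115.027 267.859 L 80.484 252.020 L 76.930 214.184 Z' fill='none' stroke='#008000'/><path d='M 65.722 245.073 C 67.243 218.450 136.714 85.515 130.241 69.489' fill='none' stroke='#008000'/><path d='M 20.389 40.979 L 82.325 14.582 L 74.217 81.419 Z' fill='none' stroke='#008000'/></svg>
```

; LightBurn 1.6.03
; GRBL device profile, absolute coords
G21
G90
G0 X15.128 Y235.719
M4 S867
G1 X27.292 Y208.836 F1358
G1 X67.007 Y177.472 F1358
G1 X98.974 Y162.720 F1358
M5
G0 X85.134 Y260.242
M4 S867
G1 X36.548 Y111.994 F1358
G1 X30.135 Y186.022 F1358
G1 X85.134 Y260.242 F1358
M5
G0 X107.919 Y96.584
M4 S867
G1 X142.462 Y80.745 F1358
G1 X146.016 Y42.909 F1358
G1 X115.027 Y20.914 F1358
G1 X80.484 Y36.753 F1358
G1 X76.930 Y74.589 F1358
G1 X107.919 Y96.584 F1358
M5
G0 X65.722 Y43.700
M4 S867
G1 X84.564 Y97.493 F1358
G1 X116.729 Y172.556 F1358
G1 X130.241 Y219.284 F1358
M5
G0 X20.389 Y247.794
M4 S867
G1 X82.325 Y274.191 F1358
G1 X74.217 Y207.354 F1358
G1 X20.389 Y247.794 F1358
M5
G0 X0.000 Y0.000

viewBox `0 0 164.591 288.773` with mm width/height → 1 unit = 1 mm. Flip: y_m = 288.773 − y_svg.

**Shape 1** — `<path>` cubic bezier, stroke `#008000` → cut (S867, F1358). Control points (SVG): P0=(15.128,53.054), P1=(1.751,70.665), P2=(82.646,126.639), P3=(98.974,126.053); sampled at t=k/3. Machine vertices: (15.128,235.719) → (27.292,208.836) → (67.007,177.472) → (98.974,162.720). Open path.

**Shape 2** — `<path>` closed polygon, stroke `#008000` → cut (S867, F1358). Machine vertices: (85.134,260.242) → (36.548,111.994) → (30.135,186.022) → (85.134,260.242). Closed: final G1 returns to the first vertex.

**Shape 3** — `<path>` regular polygon, stroke `#008000` → cut (S867, F1358). Machine vertices: (107.919,96.584) → (142.462,80.745) → (146.016,42.909) → (115.027,20.914) → (80.484,36.753) → (76.930,74.589) → (107.919,96.584). Closed: final G1 returns to the first vertex.

**Shape 4** — `<path>` cubic bezier, stroke `#008000` → cut (S867, F1358). Control points (SVG): P0=(65.722,245.073), P1=(67.243,218.450), P2=(136.714,85.515), P3=(130.241,69.489); sampled at t=k/3. Machine vertices: (65.722,43.700) → (84.564,97.493) → (116.729,172.556) → (130.241,219.284). Open path.

**Shape 5** — `<path>` regular polygon, stroke `#008000` → cut (S867, F1358). Machine vertices: (20.389,247.794) → (82.325,274.191) → (74.217,207.354) → (20.389,247.794). Closed: final G1 returns to the first vertex.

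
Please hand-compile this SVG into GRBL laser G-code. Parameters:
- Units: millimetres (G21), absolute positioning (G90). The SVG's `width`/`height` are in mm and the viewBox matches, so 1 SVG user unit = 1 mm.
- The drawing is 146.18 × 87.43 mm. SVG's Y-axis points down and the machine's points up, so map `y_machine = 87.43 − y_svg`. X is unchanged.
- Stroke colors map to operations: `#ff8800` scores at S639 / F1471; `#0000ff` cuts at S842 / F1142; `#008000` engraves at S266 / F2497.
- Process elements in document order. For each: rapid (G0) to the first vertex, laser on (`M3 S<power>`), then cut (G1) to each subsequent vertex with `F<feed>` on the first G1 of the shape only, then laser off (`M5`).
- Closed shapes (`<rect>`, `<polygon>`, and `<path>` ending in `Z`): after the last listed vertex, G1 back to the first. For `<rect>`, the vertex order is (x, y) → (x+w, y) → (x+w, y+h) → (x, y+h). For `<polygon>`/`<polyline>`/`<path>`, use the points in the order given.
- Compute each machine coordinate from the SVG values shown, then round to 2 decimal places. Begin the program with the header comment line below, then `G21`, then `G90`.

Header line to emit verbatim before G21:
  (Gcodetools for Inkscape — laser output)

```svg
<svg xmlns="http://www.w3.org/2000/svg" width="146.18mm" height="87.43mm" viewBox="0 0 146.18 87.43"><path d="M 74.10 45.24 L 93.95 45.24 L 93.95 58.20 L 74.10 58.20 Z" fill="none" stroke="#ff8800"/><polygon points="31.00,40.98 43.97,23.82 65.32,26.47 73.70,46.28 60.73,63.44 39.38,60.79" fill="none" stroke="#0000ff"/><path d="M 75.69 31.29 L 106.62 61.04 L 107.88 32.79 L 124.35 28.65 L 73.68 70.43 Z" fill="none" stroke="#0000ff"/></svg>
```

(Gcodetools for Inkscape — laser output)
G21
G90
G0 X74.10 Y42.19
M3 S639
G1 X93.95 Y42.19 F1471
G1 X93.95 Y29.23
G1 X74.10 Y29.23
G1 X74.10 Y42.19
M5
G0 X31.00 Y46.45
M3 S842
G1 X43.97 Y63.61 F1142
G1 X65.32 Y60.96
G1 X73.70 Y41.15
G1 X60.73 Y23.99
G1 X39.38 Y26.64
G1 X31.00 Y46.45
M5
G0 X75.69 Y56.14
M3 S842
G1 X106.62 Y26.39 F1142
G1 X107.88 Y54.64
G1 X124.35 Y58.78
G1 X73.68 Y17.00
G1 X75.69 Y56.14
M5

Since the viewBox matches the mm dimensions, user units are millimetres directly. The only transform is the Y-flip y_m = 87.43 − y_svg.

Shape 1 is a rectangle drawn with `<path>`. Its stroke #ff8800 means score at S639, F1471. After flipping Y the toolpath is (74.10,42.19) → (93.95,42.19) → (93.95,29.23) → (74.10,29.23) → (74.10,42.19), returning to the start.

Shape 2 is a regular polygon drawn with `<polygon>`. Its stroke #0000ff means cut at S842, F1142. After flipping Y the toolpath is (31.00,46.45) → (43.97,63.61) → (65.32,60.96) → (73.70,41.15) → (60.73,23.99) → (39.38,26.64) → (31.00,46.45), returning to the start.

Shape 3 is a closed polygon drawn with `<path>`. Its stroke #0000ff means cut at S842, F1142. After flipping Y the toolpath is (75.69,56.14) → (106.62,26.39) → (107.88,54.64) → (124.35,58.78) → (73.68,17.00) → (75.69,56.14), returning to the start.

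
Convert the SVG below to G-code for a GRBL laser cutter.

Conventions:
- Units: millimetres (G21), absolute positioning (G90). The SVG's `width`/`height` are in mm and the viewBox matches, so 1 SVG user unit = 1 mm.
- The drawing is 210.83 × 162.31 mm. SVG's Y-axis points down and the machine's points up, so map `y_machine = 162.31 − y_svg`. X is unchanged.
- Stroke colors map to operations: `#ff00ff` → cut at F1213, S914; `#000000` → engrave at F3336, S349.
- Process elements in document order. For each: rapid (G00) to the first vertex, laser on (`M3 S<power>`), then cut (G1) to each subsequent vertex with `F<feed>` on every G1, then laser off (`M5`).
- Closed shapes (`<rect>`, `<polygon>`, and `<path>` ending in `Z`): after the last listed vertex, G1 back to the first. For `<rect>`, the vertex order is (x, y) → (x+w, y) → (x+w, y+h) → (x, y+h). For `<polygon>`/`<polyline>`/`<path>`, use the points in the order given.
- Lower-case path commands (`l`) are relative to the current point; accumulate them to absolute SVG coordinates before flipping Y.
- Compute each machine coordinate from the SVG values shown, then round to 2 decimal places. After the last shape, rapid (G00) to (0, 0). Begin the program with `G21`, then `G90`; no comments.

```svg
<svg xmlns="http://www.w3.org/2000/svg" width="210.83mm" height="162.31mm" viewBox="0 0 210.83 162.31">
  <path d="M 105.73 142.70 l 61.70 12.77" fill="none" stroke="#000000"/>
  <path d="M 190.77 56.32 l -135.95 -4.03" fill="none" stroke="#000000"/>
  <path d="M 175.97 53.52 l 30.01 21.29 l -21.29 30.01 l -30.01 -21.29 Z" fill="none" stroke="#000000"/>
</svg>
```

Since the viewBox matches the mm dimensions, user units are millimetres directly. The only transform is the Y-flip y_m = 162.31 − y_svg.

Shape 1 is a line segment drawn with `<path>`. Its stroke #000000 means engrave at S349, F3336. After flipping Y the toolpath is (105.73,19.61) → (167.43,6.84).

Shape 2 is a line segment drawn with `<path>`. Its stroke #000000 means engrave at S349, F3336. After flipping Y the toolpath is (190.77,105.99) → (54.82,110.02).

Shape 3 is a regular polygon drawn with `<path>`. Its stroke #000000 means engrave at S349, F3336. After flipping Y the toolpath is (175.97,108.79) → (205.98,87.50) → (184.69,57.49) → (154.68,78.78) → (175.97,108.79), returning to the start.

G21
G90
G00 X105.73 Y19.61
M3 S349
G1 X167.43 Y6.84 F3336
M5
G00 X190.77 Y105.99
M3 S349
G1 X54.82 Y110.02 F3336
M5
G00 X175.97 Y108.79
M3 S349
G1 X205.98 Y87.50 F3336
G1 X184.69 Y57.49 F3336
G1 X154.68 Y78.78 F3336
G1 X175.97 Y108.79 F3336
M5
G00 X0.00 Y0.00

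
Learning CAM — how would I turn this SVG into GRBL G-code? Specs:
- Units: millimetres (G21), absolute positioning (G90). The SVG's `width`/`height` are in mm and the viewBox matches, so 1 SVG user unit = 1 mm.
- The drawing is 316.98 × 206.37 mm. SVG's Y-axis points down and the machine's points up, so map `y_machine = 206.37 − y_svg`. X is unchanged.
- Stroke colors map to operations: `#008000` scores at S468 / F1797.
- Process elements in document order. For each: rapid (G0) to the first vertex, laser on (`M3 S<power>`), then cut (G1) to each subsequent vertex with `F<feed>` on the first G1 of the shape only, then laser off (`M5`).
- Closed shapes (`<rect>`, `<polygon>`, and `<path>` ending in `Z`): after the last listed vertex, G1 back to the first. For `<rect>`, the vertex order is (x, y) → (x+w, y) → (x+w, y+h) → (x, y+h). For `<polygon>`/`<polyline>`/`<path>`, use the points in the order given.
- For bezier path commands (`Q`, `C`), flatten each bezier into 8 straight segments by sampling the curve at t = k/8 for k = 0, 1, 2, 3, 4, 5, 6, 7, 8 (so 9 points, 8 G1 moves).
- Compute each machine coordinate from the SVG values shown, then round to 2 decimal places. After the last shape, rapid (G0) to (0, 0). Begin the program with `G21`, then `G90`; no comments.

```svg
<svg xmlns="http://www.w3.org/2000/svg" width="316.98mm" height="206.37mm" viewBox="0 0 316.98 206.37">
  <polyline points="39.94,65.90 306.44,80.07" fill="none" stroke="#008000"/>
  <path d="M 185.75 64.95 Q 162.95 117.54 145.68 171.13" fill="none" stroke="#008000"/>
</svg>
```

1 u = 1 mm; y_m = 206.37 − y.

[1] `<polyline>` line segment, #008000→score S468 F1797: (39.94,140.47) → (306.44,126.30)

[2] `<path>` quadratic bezier, #008000→score S468 F1797: (185.75,141.42) → (180.14,128.26) → (174.70,115.06) → (169.43,101.84) → (164.33,88.58) → (159.41,75.29) → (154.66,61.97) → (150.08,48.62) → (145.68,35.24)

G21
G90
G0 X39.94 Y140.47
M3 S468
G1 X306.44 Y126.30 F1797
M5
G0 X185.75 Y141.42
M3 S468
G1 X180.14 Y128.26 F1797
G1 X174.70 Y115.06
G1 X169.43 Y101.84
G1 X164.33 Y88.58
G1 X159.41 Y75.29
G1 X154.66 Y61.97
G1 X150.08 Y48.62
G1 X145.68 Y35.24
M5
G0 X0.00 Y0.00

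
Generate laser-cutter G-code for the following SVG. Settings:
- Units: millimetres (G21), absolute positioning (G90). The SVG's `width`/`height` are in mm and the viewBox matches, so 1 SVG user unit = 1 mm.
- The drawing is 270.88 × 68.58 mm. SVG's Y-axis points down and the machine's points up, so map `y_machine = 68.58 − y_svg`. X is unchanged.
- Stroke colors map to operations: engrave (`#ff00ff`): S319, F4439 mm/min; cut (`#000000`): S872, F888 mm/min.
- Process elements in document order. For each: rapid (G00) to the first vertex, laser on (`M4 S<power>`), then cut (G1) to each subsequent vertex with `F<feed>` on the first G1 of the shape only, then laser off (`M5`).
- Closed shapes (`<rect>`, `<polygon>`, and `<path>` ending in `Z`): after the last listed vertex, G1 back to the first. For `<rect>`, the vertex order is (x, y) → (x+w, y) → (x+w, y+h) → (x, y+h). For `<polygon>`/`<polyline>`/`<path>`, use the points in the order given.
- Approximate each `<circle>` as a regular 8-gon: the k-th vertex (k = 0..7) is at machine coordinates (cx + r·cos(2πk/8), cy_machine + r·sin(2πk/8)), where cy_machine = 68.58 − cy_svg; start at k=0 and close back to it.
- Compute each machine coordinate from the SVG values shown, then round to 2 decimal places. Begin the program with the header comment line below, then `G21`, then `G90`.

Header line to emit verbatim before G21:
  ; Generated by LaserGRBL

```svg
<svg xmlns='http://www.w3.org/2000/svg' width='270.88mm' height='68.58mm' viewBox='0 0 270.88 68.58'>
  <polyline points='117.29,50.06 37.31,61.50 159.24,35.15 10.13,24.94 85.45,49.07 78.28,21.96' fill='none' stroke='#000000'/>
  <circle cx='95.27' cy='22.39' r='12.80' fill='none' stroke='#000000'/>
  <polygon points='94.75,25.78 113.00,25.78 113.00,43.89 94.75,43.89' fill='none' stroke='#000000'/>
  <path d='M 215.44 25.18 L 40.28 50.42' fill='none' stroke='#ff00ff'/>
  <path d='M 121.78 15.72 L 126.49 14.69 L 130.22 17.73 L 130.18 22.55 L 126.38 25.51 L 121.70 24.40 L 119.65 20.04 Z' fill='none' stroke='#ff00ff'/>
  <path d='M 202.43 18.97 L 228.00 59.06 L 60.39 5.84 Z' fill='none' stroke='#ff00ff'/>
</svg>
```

; Generated by LaserGRBL
G21
G90
G00 X117.29 Y18.52
M4 S872
G1 X37.31 Y7.08 F888
G1 X159.24 Y33.43
G1 X10.13 Y43.64
G1 X85.45 Y19.51
G1 X78.28 Y46.62
M5
G00 X108.07 Y46.19
M4 S872
G1 X104.32 Y55.24 F888
G1 X95.27 Y58.99
G1 X86.22 Y55.24
G1 X82.47 Y46.19
G1 X86.22 Y37.14
G1 X95.27 Y33.39
G1 X104.32 Y37.14
G1 X108.07 Y46.19
M5
G00 X94.75 Y42.80
M4 S872
G1 X113.00 Y42.80 F888
G1 X113.00 Y24.69
G1 X94.75 Y24.69
G1 X94.75 Y42.80
M5
G00 X215.44 Y43.40
M4 S319
G1 X40.28 Y18.16 F4439
M5
G00 X121.78 Y52.86
M4 S319
G1 X126.49 Y53.89 F4439
G1 X130.22 Y50.85
G1 X130.18 Y46.03
G1 X126.38 Y43.07
G1 X121.70 Y44.18
G1 X119.65 Y48.54
G1 X121.78 Y52.86
M5
G00 X202.43 Y49.61
M4 S319
G1 X228.00 Y9.52 F4439
G1 X60.39 Y62.74
G1 X202.43 Y49.61
M5

1 u = 1 mm; y_m = 68.58 − y.

[1] `<polyline>` open polyline, #000000→cut S872 F888: (117.29,18.52) → (37.31,7.08) → (159.24,33.43) → (10.13,43.64) → (85.45,19.51) → (78.28,46.62)

[2] `<circle>` circle, #000000→cut S872 F888: (108.07,46.19) → (104.32,55.24) → (95.27,58.99) → (86.22,55.24) → (82.47,46.19) → (86.22,37.14) → (95.27,33.39) → (104.32,37.14) → (108.07,46.19) (closed)

[3] `<polygon>` rectangle, #000000→cut S872 F888: (94.75,42.80) → (113.00,42.80) → (113.00,24.69) → (94.75,24.69) → (94.75,42.80) (closed)

[4] `<path>` line segment, #ff00ff→engrave S319 F4439: (215.44,43.40) → (40.28,18.16)

[5] `<path>` regular polygon, #ff00ff→engrave S319 F4439: (121.78,52.86) → (126.49,53.89) → (130.22,50.85) → (130.18,46.03) → (126.38,43.07) → (121.70,44.18) → (119.65,48.54) → (121.78,52.86) (closed)

[6] `<path>` closed polygon, #ff00ff→engrave S319 F4439: (202.43,49.61) → (228.00,9.52) → (60.39,62.74) → (202.43,49.61) (closed)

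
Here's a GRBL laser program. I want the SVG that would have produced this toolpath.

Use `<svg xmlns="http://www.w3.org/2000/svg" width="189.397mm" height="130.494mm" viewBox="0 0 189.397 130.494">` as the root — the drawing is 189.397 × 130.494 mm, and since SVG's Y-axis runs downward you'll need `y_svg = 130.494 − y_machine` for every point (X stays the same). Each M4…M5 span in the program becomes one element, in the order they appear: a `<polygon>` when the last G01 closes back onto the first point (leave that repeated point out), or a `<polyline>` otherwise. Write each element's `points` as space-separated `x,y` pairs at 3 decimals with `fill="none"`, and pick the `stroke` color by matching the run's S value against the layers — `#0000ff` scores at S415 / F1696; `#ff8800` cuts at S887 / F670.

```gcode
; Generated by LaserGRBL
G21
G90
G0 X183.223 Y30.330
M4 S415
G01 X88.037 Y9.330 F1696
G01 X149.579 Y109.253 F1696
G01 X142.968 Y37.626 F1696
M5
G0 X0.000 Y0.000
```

<svg xmlns="http://www.w3.org/2000/svg" width="189.397mm" height="130.494mm" viewBox="0 0 189.397 130.494">
  <polyline points="183.223,100.164 88.037,121.164 149.579,21.241 142.968,92.868" fill="none" stroke="#0000ff"/>
</svg>

Machine Y-up, SVG Y-down with viewBox height 130.494, so y_svg = 130.494 − y_machine; X carries over. Every run uses S415, so all elements get stroke `#0000ff` (score).

Run 1: The run is open, so emit a `<polyline>` with points (Y-flipped): 183.223,100.164 88.037,121.164 149.579,21.241 142.968,92.868.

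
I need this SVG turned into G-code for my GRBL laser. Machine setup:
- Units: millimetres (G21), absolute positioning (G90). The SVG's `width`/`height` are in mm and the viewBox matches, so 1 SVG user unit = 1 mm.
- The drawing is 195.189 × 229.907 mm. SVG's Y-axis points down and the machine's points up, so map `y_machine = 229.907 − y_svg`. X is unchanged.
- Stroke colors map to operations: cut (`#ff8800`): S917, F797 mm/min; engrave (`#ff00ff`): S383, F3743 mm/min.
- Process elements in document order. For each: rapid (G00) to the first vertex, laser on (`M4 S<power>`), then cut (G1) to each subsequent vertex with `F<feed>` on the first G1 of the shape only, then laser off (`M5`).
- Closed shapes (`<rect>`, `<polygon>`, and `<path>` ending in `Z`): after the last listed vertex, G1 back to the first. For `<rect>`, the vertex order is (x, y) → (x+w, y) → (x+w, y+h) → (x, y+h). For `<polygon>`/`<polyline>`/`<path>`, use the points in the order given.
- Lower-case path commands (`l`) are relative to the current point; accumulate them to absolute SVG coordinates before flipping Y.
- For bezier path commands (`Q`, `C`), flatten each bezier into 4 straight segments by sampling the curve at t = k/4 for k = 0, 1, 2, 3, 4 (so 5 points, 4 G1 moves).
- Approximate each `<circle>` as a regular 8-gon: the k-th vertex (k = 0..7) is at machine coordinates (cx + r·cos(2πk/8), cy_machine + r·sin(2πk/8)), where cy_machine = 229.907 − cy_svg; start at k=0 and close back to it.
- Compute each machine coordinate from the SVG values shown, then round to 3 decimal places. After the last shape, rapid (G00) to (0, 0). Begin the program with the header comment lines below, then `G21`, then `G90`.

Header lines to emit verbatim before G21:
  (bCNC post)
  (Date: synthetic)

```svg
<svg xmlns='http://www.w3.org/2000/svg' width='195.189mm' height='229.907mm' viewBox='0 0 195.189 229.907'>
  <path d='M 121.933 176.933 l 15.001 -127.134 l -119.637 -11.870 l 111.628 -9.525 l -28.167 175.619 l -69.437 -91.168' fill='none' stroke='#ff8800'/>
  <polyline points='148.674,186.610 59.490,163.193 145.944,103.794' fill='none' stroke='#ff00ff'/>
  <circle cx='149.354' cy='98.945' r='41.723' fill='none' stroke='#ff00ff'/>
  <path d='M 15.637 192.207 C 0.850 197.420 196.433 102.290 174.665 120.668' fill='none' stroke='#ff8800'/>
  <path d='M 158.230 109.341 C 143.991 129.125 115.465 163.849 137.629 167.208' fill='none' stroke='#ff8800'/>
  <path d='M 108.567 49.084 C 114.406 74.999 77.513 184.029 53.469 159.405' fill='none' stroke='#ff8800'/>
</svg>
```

(bCNC post)
(Date: synthetic)
G21
G90
G00 X121.933 Y52.974
M4 S917
G1 X136.934 Y180.108 F797
G1 X17.297 Y191.978
G1 X128.925 Y201.503
G1 X100.758 Y25.884
G1 X31.321 Y117.052
M5
G00 X148.674 Y43.297
M4 S383
G1 X59.490 Y66.714 F3743
G1 X145.944 Y126.113
M5
G00 X191.077 Y130.962
M4 S383
G1 X178.857 Y160.465 F3743
G1 X149.354 Y172.685
G1 X119.851 Y160.465
G1 X107.631 Y130.962
G1 X119.851 Y101.459
G1 X149.354 Y89.239
G1 X178.857 Y101.459
G1 X191.077 Y130.962
M5
G00 X15.637 Y37.700
M4 S917
G1 X37.308 Y49.263 F797
G1 X97.769 Y78.406
G1 X156.921 Y105.081
G1 X174.665 Y109.239
M5
G00 X158.230 Y120.566
M4 S917
G1 X145.887 Y103.650 F797
G1 X134.278 Y85.473
G1 X129.495 Y70.376
G1 X137.629 Y62.699
M5
G00 X108.567 Y180.823
M4 S917
G1 X105.802 Y149.190 F797
G1 X92.224 Y106.710
G1 X73.043 Y73.707
G1 X53.469 Y70.502
M5
G00 X0.000 Y0.000

1 u = 1 mm; y_m = 229.907 − y.

[1] `<path>` open polyline, #ff8800→cut S917 F797: (121.933,52.974) → (136.934,180.108) → (17.297,191.978) → (128.925,201.503) → (100.758,25.884) → (31.321,117.052)

[2] `<polyline>` open polyline, #ff00ff→engrave S383 F3743: (148.674,43.297) → (59.490,66.714) → (145.944,126.113)

[3] `<circle>` circle, #ff00ff→engrave S383 F3743: (191.077,130.962) → (178.857,160.465) → (149.354,172.685) → (119.851,160.465) → (107.631,130.962) → (119.851,101.459) → (149.354,89.239) → (178.857,101.459) → (191.077,130.962) (closed)

[4] `<path>` cubic bezier, #ff8800→cut S917 F797: (15.637,37.700) → (37.308,49.263) → (97.769,78.406) → (156.921,105.081) → (174.665,109.239)

[5] `<path>` cubic bezier, #ff8800→cut S917 F797: (158.230,120.566) → (145.887,103.650) → (134.278,85.473) → (129.495,70.376) → (137.629,62.699)

[6] `<path>` cubic bezier, #ff8800→cut S917 F797: (108.567,180.823) → (105.802,149.190) → (92.224,106.710) → (73.043,73.707) → (53.469,70.502)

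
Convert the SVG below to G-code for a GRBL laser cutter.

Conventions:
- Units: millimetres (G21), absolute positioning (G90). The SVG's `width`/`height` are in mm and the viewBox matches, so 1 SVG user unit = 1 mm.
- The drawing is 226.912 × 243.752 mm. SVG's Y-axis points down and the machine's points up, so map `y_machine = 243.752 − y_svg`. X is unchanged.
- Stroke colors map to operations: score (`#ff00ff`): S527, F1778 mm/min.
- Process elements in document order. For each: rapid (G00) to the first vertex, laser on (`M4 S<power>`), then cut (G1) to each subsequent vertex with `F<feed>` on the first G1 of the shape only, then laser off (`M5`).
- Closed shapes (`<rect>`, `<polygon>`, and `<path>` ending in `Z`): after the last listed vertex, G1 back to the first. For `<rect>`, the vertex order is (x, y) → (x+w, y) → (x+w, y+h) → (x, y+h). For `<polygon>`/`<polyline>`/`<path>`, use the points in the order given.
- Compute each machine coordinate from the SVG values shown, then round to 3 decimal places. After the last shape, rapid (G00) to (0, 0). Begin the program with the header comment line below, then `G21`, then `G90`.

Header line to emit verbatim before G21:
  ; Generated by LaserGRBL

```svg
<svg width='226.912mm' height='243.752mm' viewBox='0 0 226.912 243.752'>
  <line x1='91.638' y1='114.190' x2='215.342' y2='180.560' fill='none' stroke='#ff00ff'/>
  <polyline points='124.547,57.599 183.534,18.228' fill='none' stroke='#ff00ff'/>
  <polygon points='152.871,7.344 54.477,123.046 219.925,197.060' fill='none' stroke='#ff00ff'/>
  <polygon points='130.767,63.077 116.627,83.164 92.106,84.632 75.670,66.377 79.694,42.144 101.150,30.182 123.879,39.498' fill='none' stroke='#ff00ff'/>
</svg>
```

; Generated by LaserGRBL
G21
G90
G00 X91.638 Y129.562
M4 S527
G1 X215.342 Y63.192 F1778
M5
G00 X124.547 Y186.153
M4 S527
G1 X183.534 Y225.524 F1778
M5
G00 X152.871 Y236.408
M4 S527
G1 X54.477 Y120.706 F1778
G1 X219.925 Y46.692
G1 X152.871 Y236.408
M5
G00 X130.767 Y180.675
M4 S527
G1 X116.627 Y160.588 F1778
G1 X92.106 Y159.120
G1 X75.670 Y177.375
G1 X79.694 Y201.608
G1 X101.150 Y213.570
G1 X123.879 Y204.254
G1 X130.767 Y180.675
M5
G00 X0.000 Y0.000

viewBox `0 0 226.912 243.752` with mm width/height → 1 unit = 1 mm. Flip: y_m = 243.752 − y_svg.

**Shape 1** — `<line>` line segment, stroke `#ff00ff` → score (S527, F1778). Machine vertices: (91.638,129.562) → (215.342,63.192). Open path.

**Shape 2** — `<polyline>` line segment, stroke `#ff00ff` → score (S527, F1778). Machine vertices: (124.547,186.153) → (183.534,225.524). Open path.

**Shape 3** — `<polygon>` closed polygon, stroke `#ff00ff` → score (S527, F1778). Machine vertices: (152.871,236.408) → (54.477,120.706) → (219.925,46.692) → (152.871,236.408). Closed: final G1 returns to the first vertex.

**Shape 4** — `<polygon>` regular polygon, stroke `#ff00ff` → score (S527, F1778). Machine vertices: (130.767,180.675) → (116.627,160.588) → (92.106,159.120) → (75.670,177.375) → (79.694,201.608) → (101.150,213.570) → (123.879,204.254) → (130.767,180.675). Closed: final G1 returns to the first vertex.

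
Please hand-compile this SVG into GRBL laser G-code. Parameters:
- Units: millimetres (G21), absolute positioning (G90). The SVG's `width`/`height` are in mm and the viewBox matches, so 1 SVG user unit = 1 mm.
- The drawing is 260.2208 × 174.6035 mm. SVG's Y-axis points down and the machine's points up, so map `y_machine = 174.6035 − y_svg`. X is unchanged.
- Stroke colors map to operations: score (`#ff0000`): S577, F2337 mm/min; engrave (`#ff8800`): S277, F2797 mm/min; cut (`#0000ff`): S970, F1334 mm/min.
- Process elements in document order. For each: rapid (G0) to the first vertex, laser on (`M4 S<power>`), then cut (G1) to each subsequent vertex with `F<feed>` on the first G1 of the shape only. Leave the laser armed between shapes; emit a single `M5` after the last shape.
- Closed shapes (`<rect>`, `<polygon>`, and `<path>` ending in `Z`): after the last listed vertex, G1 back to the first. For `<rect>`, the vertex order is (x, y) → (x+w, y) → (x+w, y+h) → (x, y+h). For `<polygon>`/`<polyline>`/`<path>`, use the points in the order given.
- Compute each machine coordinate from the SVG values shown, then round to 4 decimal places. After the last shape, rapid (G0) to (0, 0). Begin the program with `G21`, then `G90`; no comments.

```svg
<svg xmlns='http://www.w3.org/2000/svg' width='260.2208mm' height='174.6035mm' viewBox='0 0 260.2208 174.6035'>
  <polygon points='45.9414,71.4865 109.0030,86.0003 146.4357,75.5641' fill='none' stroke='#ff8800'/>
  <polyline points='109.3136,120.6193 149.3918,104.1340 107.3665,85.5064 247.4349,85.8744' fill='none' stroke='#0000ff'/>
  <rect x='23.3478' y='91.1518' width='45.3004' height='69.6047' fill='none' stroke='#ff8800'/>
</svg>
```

G21
G90
G0 X45.9414 Y103.1170
M4 S277
G1 X109.0030 Y88.6032 F2797
G1 X146.4357 Y99.0394
G1 X45.9414 Y103.1170
G0 X109.3136 Y53.9842
M4 S970
G1 X149.3918 Y70.4695 F1334
G1 X107.3665 Y89.0971
G1 X247.4349 Y88.7291
G0 X23.3478 Y83.4517
M4 S277
G1 X68.6482 Y83.4517 F2797
G1 X68.6482 Y13.8470
G1 X23.3478 Y13.8470
G1 X23.3478 Y83.4517
M5
G0 X0.0000 Y0.0000

1 u = 1 mm; y_m = 174.6035 − y.

[1] `<polygon>` closed polygon, #ff8800→engrave S277 F2797: (45.9414,103.1170) → (109.0030,88.6032) → (146.4357,99.0394) → (45.9414,103.1170) (closed)

[2] `<polyline>` open polyline, #0000ff→cut S970 F1334: (109.3136,53.9842) → (149.3918,70.4695) → (107.3665,89.0971) → (247.4349,88.7291)

[3] `<rect>` rectangle, #ff8800→engrave S277 F2797: (23.3478,83.4517) → (68.6482,83.4517) → (68.6482,13.8470) → (23.3478,13.8470) → (23.3478,83.4517) (closed)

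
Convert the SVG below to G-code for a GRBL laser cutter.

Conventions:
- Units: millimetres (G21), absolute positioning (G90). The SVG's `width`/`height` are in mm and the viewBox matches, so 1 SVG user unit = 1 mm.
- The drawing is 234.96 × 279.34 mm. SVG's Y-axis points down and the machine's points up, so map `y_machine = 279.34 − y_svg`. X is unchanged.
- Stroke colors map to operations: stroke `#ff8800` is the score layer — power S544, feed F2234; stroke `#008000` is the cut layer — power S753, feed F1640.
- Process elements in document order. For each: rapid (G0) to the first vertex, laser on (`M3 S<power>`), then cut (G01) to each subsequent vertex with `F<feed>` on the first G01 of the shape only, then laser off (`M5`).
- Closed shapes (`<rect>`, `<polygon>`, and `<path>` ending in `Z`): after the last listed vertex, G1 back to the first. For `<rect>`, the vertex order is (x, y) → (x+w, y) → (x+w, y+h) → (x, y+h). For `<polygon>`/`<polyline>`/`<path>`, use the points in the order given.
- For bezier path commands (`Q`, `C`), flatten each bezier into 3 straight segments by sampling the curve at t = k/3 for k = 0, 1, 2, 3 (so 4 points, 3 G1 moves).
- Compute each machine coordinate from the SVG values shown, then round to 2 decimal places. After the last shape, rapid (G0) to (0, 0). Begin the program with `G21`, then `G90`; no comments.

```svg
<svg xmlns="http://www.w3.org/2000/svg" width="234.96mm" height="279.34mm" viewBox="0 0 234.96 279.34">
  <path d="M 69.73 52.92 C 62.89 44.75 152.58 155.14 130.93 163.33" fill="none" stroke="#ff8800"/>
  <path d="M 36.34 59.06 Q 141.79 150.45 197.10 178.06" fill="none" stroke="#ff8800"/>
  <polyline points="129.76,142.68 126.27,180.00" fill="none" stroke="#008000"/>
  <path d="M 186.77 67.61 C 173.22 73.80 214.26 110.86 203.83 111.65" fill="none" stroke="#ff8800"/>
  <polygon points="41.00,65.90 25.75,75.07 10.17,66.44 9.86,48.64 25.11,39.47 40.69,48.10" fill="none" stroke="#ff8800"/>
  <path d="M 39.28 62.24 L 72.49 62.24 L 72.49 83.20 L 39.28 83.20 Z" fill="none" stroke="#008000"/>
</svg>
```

G21
G90
G0 X69.73 Y226.42
M3 S544
G01 X87.37 Y203.25 F2234
G01 X123.17 Y150.09
G01 X130.93 Y116.01
M5
G0 X36.34 Y220.28
M3 S544
G01 X101.07 Y166.44 F2234
G01 X154.66 Y126.77
G01 X197.10 Y101.28
M5
G0 X129.76 Y136.66
M3 S753
G01 X126.27 Y99.34 F1640
M5
G0 X186.77 Y211.73
M3 S544
G01 X187.49 Y197.74 F2234
G01 X201.03 Y178.08
G01 X203.83 Y167.69
M5
G0 X41.00 Y213.44
M3 S544
G01 X25.75 Y204.27 F2234
G01 X10.17 Y212.90
G01 X9.86 Y230.70
G01 X25.11 Y239.87
G01 X40.69 Y231.24
G01 X41.00 Y213.44
M5
G0 X39.28 Y217.10
M3 S753
G01 X72.49 Y217.10 F1640
G01 X72.49 Y196.14
G01 X39.28 Y196.14
G01 X39.28 Y217.10
M5
G0 X0.00 Y0.00

viewBox `0 0 234.96 279.34` with mm width/height → 1 unit = 1 mm. Flip: y_m = 279.34 − y_svg.

**Shape 1** — `<path>` cubic bezier, stroke `#ff8800` → score (S544, F2234). Control points (SVG): P0=(69.73,52.92), P1=(62.89,44.75), P2=(152.58,155.14), P3=(130.93,163.33); sampled at t=k/3. Machine vertices: (69.73,226.42) → (87.37,203.25) → (123.17,150.09) → (130.93,116.01). Open path.

**Shape 2** — `<path>` quadratic bezier, stroke `#ff8800` → score (S544, F2234). Control points (SVG): P0=(36.34,59.06), P1=(141.79,150.45), P2=(197.10,178.06); sampled at t=k/3. Machine vertices: (36.34,220.28) → (101.07,166.44) → (154.66,126.77) → (197.10,101.28). Open path.

**Shape 3** — `<polyline>` line segment, stroke `#008000` → cut (S753, F1640). Machine vertices: (129.76,136.66) → (126.27,99.34). Open path.

**Shape 4** — `<path>` cubic bezier, stroke `#ff8800` → score (S544, F2234). Control points (SVG): P0=(186.77,67.61), P1=(173.22,73.80), P2=(214.26,110.86), P3=(203.83,111.65); sampled at t=k/3. Machine vertices: (186.77,211.73) → (187.49,197.74) → (201.03,178.08) → (203.83,167.69). Open path.

**Shape 5** — `<polygon>` regular polygon, stroke `#ff8800` → score (S544, F2234). Machine vertices: (41.00,213.44) → (25.75,204.27) → (10.17,212.90) → (9.86,230.70) → (25.11,239.87) → (40.69,231.24) → (41.00,213.44). Closed: final G1 returns to the first vertex.

**Shape 6** — `<path>` rectangle, stroke `#008000` → cut (S753, F1640). Machine vertices: (39.28,217.10) → (72.49,217.10) → (72.49,196.14) → (39.28,196.14) → (39.28,217.10). Closed: final G1 returns to the first vertex.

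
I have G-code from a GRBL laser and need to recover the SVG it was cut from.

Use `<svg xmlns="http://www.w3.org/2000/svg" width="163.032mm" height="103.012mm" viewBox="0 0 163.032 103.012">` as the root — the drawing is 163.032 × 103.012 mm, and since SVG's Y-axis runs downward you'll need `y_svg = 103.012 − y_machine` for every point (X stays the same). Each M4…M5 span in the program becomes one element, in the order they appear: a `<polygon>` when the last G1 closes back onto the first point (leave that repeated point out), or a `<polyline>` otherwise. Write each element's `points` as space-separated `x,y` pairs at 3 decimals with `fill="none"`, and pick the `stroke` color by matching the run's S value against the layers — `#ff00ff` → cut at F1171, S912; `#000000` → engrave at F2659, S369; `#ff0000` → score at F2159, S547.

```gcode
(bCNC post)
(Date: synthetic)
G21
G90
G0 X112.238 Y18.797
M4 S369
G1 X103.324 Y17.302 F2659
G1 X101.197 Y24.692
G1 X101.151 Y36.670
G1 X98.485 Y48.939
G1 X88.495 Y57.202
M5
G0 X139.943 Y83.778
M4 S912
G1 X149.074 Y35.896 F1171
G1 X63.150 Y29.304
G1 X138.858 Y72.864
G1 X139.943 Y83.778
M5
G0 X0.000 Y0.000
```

<svg xmlns="http://www.w3.org/2000/svg" width="163.032mm" height="103.012mm" viewBox="0 0 163.032 103.012">
  <polyline points="112.238,84.215 103.324,85.710 101.197,78.320 101.151,66.342 98.485,54.073 88.495,45.810" fill="none" stroke="#000000"/>
  <polygon points="139.943,19.234 149.074,67.116 63.150,73.708 138.858,30.148" fill="none" stroke="#ff00ff"/>
</svg>

Machine Y-up, SVG Y-down with viewBox height 103.012, so y_svg = 103.012 − y_machine; X carries over.

Run 1: S369 ⇒ engrave layer `#000000`. The run is open, so emit a `<polyline>` with points (Y-flipped): 112.238,84.215 103.324,85.710 101.197,78.320 101.151,66.342 98.485,54.073 88.495,45.810.

Run 2: the run's S912 means `#ff00ff` (cut). The run returns to its start, so emit a `<polygon>` with points (Y-flipped): 139.943,19.234 149.074,67.116 63.150,73.708 138.858,30.148.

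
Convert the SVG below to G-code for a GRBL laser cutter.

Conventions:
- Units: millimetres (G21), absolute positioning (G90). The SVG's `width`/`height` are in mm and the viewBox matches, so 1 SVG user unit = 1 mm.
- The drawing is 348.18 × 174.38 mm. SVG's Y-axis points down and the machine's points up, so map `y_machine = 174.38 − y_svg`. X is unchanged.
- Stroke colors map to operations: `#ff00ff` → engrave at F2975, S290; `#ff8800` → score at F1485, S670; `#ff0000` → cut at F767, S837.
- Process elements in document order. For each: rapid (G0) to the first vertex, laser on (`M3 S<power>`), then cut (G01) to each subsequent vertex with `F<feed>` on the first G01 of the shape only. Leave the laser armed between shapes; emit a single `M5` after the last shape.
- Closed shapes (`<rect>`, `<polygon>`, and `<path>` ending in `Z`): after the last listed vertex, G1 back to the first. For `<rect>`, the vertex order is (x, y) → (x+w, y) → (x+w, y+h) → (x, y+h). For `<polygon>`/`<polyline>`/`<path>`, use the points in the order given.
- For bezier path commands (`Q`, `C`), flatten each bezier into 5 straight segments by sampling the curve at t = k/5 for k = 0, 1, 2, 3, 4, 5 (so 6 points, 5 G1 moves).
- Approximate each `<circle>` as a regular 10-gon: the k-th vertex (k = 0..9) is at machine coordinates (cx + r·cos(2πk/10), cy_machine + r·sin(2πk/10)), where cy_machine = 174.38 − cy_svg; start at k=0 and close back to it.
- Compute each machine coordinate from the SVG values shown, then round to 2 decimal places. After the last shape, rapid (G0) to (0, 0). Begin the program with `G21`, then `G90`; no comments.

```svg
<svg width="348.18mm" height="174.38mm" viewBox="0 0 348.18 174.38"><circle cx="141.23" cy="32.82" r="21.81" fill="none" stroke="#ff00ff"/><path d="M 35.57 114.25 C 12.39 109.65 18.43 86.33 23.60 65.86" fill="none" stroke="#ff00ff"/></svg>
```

G21
G90
G0 X163.04 Y141.56
M3 S290
G01 X158.87 Y154.38 F2975
G01 X147.97 Y162.30
G01 X134.49 Y162.30
G01 X123.59 Y154.38
G01 X119.42 Y141.56
G01 X123.59 Y128.74
G01 X134.49 Y120.82
G01 X147.97 Y120.82
G01 X158.87 Y128.74
G01 X163.04 Y141.56
G0 X35.57 Y60.13
M3 S290
G01 X24.93 Y64.96 F2975
G01 X19.85 Y73.26
G01 X18.90 Y83.97
G01 X20.63 Y96.07
G01 X23.60 Y108.52
M5
G0 X0.00 Y0.00

viewBox `0 0 348.18 174.38` with mm width/height → 1 unit = 1 mm. Flip: y_m = 174.38 − y_svg.

**Shape 1** — `<circle>` circle, stroke `#ff00ff` → engrave (S290, F2975). Machine vertices: (163.04,141.56) → (158.87,154.38) → (147.97,162.30) → (134.49,162.30) → (123.59,154.38) → (119.42,141.56) → (123.59,128.74) → (134.49,120.82) → (147.97,120.82) → (158.87,128.74) → (163.04,141.56). Closed: final G1 returns to the first vertex.

**Shape 2** — `<path>` cubic bezier, stroke `#ff00ff` → engrave (S290, F2975). Control points (SVG): P0=(35.57,114.25), P1=(12.39,109.65), P2=(18.43,86.33), P3=(23.60,65.86); sampled at t=k/5. Machine vertices: (35.57,60.13) → (24.93,64.96) → (19.85,73.26) → (18.90,83.97) → (20.63,96.07) → (23.60,108.52). Open path.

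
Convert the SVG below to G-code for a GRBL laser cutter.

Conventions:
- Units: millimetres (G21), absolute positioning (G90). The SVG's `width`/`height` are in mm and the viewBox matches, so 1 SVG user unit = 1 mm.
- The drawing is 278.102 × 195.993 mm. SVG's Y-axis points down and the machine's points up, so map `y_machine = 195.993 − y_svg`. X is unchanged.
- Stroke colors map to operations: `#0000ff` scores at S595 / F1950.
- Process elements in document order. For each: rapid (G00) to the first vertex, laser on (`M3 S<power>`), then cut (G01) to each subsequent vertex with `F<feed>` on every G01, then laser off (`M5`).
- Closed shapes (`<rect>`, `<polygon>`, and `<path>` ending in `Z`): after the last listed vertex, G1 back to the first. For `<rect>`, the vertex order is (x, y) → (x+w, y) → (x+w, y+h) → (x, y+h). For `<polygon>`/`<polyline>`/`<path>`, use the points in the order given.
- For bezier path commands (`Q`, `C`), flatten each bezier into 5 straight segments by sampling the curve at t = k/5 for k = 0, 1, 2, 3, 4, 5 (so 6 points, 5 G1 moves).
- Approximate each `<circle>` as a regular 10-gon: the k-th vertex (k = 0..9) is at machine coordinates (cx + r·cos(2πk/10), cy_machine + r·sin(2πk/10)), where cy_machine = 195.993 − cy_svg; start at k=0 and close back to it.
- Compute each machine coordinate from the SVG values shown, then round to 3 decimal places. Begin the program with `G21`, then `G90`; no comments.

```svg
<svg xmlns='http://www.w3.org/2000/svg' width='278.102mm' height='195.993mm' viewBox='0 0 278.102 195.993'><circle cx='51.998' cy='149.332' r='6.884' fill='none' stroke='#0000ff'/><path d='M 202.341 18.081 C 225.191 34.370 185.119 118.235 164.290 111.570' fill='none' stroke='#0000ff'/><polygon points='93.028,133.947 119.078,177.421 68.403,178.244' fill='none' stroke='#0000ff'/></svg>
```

G21
G90
G00 X58.882 Y46.661
M3 S595
G01 X57.567 Y50.707 F1950
G01 X54.125 Y53.208 F1950
G01 X49.871 Y53.208 F1950
G01 X46.429 Y50.707 F1950
G01 X45.114 Y46.661 F1950
G01 X46.429 Y42.615 F1950
G01 X49.871 Y40.114 F1950
G01 X54.125 Y40.114 F1950
G01 X57.567 Y42.615 F1950
G01 X58.882 Y46.661 F1950
M5
G00 X202.341 Y177.912
M3 S595
G01 X209.158 Y161.294 F1950
G01 X204.817 Y136.048 F1950
G01 X193.263 Y109.761 F1950
G01 X178.439 Y90.023 F1950
G01 X164.290 Y84.423 F1950
M5
G00 X93.028 Y62.046
M3 S595
G01 X119.078 Y18.572 F1950
G01 X68.403 Y17.749 F1950
G01 X93.028 Y62.046 F1950
M5

Since the viewBox matches the mm dimensions, user units are millimetres directly. The only transform is the Y-flip y_m = 195.993 − y_svg.

Shape 1 is a circle drawn with `<circle>`. Its stroke #0000ff means score at S595, F1950. After flipping Y the toolpath is (58.882,46.661) → (57.567,50.707) → (54.125,53.208) → (49.871,53.208) → (46.429,50.707) → (45.114,46.661) → (46.429,42.615) → (49.871,40.114) → (54.125,40.114) → (57.567,42.615) → (58.882,46.661), returning to the start.

Shape 2 is a cubic bezier drawn with `<path>`. Its stroke #0000ff means score at S595, F1950. After flipping Y the toolpath is (202.341,177.912) → (209.158,161.294) → (204.817,136.048) → (193.263,109.761) → (178.439,90.023) → (164.290,84.423).

Shape 3 is a regular polygon drawn with `<polygon>`. Its stroke #0000ff means score at S595, F1950. After flipping Y the toolpath is (93.028,62.046) → (119.078,18.572) → (68.403,17.749) → (93.028,62.046), returning to the start.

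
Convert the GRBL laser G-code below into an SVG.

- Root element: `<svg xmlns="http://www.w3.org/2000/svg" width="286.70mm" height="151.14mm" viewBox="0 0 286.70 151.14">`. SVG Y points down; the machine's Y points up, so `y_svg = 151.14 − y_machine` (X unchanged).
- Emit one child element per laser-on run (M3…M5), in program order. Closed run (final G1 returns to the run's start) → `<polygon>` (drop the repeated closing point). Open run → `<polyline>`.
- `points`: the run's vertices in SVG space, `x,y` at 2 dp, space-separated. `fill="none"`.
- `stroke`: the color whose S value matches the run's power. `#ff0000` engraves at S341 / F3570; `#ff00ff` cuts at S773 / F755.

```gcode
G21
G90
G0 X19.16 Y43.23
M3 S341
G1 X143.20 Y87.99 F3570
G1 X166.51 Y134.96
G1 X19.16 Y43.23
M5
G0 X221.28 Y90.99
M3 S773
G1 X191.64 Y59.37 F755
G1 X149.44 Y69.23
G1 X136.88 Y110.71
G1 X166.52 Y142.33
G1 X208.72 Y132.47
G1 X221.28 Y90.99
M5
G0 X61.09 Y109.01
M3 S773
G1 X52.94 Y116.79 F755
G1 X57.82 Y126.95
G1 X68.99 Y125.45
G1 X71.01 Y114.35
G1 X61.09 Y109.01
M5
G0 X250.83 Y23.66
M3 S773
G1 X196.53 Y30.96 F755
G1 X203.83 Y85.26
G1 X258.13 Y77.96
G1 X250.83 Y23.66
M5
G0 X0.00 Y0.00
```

Machine Y-up, SVG Y-down with viewBox height 151.14, so y_svg = 151.14 − y_machine; X carries over.

Run 1: power S341 maps to stroke `#ff0000` (engrave). The run returns to its start, so emit a `<polygon>` with points (Y-flipped): 19.16,107.91 143.20,63.15 166.51,16.18.

Run 2: S773 ⇒ cut layer `#ff00ff`. The run returns to its start, so emit a `<polygon>` with points (Y-flipped): 221.28,60.15 191.64,91.77 149.44,81.91 136.88,40.43 166.52,8.81 208.72,18.67.

Run 3: power S773 maps to stroke `#ff00ff` (cut). The run returns to its start, so emit a `<polygon>` with points (Y-flipped): 61.09,42.13 52.94,34.35 57.82,24.19 68.99,25.69 71.01,36.79.

Run 4: S773 ⇒ cut layer `#ff00ff`. The run returns to its start, so emit a `<polygon>` with points (Y-flipped): 250.83,127.48 196.53,120.18 203.83,65.88 258.13,73.18.

<svg xmlns="http://www.w3.org/2000/svg" width="286.70mm" height="151.14mm" viewBox="0 0 286.70 151.14">
  <polygon points="19.16,107.91 143.20,63.15 166.51,16.18" fill="none" stroke="#ff0000"/>
  <polygon points="221.28,60.15 191.64,91.77 149.44,81.91 136.88,40.43 166.52,8.81 208.72,18.67" fill="none" stroke="#ff00ff"/>
  <polygon points="61.09,42.13 52.94,34.35 57.82,24.19 68.99,25.69 71.01,36.79" fill="none" stroke="#ff00ff"/>
  <polygon points="250.83,127.48 196.53,120.18 203.83,65.88 258.13,73.18" fill="none" stroke="#ff00ff"/>
</svg>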